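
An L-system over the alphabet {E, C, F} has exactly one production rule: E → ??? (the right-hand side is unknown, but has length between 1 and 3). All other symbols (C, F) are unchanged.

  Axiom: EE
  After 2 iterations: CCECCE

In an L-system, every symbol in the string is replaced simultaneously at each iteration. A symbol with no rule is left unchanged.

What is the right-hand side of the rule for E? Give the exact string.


Answer: CE

Derivation:
Trying E → CE:
  Step 0: EE
  Step 1: CECE
  Step 2: CCECCE
Matches the given result.


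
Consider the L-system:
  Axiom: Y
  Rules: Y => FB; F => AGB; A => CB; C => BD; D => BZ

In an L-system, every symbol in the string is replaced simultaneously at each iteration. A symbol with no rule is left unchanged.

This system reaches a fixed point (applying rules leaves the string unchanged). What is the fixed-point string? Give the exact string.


Answer: BBZBGBB

Derivation:
Step 0: Y
Step 1: FB
Step 2: AGBB
Step 3: CBGBB
Step 4: BDBGBB
Step 5: BBZBGBB
Step 6: BBZBGBB  (unchanged — fixed point at step 5)


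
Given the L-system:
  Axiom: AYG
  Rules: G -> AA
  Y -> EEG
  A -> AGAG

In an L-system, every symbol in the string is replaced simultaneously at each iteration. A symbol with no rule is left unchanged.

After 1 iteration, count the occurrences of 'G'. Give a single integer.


Answer: 3

Derivation:
Step 0: AYG  (1 'G')
Step 1: AGAGEEGAA  (3 'G')


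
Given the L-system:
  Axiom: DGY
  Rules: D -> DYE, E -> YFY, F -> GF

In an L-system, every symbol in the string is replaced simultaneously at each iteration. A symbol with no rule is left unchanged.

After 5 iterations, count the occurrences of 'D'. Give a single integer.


Step 0: DGY  (1 'D')
Step 1: DYEGY  (1 'D')
Step 2: DYEYYFYGY  (1 'D')
Step 3: DYEYYFYYYGFYGY  (1 'D')
Step 4: DYEYYFYYYGFYYYGGFYGY  (1 'D')
Step 5: DYEYYFYYYGFYYYGGFYYYGGGFYGY  (1 'D')

Answer: 1


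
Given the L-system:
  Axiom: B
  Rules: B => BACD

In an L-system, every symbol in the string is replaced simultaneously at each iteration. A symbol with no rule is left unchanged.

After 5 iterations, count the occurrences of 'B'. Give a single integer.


Answer: 1

Derivation:
Step 0: B  (1 'B')
Step 1: BACD  (1 'B')
Step 2: BACDACD  (1 'B')
Step 3: BACDACDACD  (1 'B')
Step 4: BACDACDACDACD  (1 'B')
Step 5: BACDACDACDACDACD  (1 'B')


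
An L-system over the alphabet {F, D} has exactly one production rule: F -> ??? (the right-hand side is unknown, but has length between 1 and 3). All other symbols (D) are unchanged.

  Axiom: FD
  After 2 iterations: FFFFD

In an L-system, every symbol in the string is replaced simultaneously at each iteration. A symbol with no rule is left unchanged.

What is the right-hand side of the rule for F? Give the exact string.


Trying F -> FF:
  Step 0: FD
  Step 1: FFD
  Step 2: FFFFD
Matches the given result.

Answer: FF


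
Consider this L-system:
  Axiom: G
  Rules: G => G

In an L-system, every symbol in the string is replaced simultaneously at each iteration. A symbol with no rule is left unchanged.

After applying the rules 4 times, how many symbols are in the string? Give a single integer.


Step 0: length = 1
Step 1: length = 1
Step 2: length = 1
Step 3: length = 1
Step 4: length = 1

Answer: 1


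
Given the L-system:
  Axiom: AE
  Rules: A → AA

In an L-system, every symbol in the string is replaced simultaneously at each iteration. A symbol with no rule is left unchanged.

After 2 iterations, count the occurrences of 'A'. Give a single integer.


Step 0: AE  (1 'A')
Step 1: AAE  (2 'A')
Step 2: AAAAE  (4 'A')

Answer: 4


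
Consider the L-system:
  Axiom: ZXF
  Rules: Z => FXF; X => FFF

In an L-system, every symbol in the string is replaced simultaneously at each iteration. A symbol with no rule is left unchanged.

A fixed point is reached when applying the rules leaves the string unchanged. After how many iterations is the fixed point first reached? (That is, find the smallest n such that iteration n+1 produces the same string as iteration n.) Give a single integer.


Step 0: ZXF
Step 1: FXFFFFF
Step 2: FFFFFFFFF
Step 3: FFFFFFFFF  (unchanged — fixed point at step 2)

Answer: 2


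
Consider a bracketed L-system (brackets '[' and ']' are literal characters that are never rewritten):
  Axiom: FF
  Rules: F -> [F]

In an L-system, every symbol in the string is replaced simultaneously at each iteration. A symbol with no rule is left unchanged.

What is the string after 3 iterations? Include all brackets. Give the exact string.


Answer: [[[F]]][[[F]]]

Derivation:
Step 0: FF
Step 1: [F][F]
Step 2: [[F]][[F]]
Step 3: [[[F]]][[[F]]]


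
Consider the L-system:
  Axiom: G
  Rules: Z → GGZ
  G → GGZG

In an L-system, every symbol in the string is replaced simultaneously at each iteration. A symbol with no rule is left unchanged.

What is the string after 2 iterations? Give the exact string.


Answer: GGZGGGZGGGZGGZG

Derivation:
Step 0: G
Step 1: GGZG
Step 2: GGZGGGZGGGZGGZG


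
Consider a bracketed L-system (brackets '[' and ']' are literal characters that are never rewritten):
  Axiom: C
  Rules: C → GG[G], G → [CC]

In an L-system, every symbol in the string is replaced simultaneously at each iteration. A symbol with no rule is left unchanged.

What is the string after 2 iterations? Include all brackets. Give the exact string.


Step 0: C
Step 1: GG[G]
Step 2: [CC][CC][[CC]]

Answer: [CC][CC][[CC]]


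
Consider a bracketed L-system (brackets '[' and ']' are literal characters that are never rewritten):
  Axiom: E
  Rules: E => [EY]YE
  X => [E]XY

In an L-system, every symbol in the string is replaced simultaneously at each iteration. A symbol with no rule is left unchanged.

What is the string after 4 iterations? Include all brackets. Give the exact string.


Answer: [[[[EY]YEY]Y[EY]YEY]Y[[EY]YEY]Y[EY]YEY]Y[[[EY]YEY]Y[EY]YEY]Y[[EY]YEY]Y[EY]YE

Derivation:
Step 0: E
Step 1: [EY]YE
Step 2: [[EY]YEY]Y[EY]YE
Step 3: [[[EY]YEY]Y[EY]YEY]Y[[EY]YEY]Y[EY]YE
Step 4: [[[[EY]YEY]Y[EY]YEY]Y[[EY]YEY]Y[EY]YEY]Y[[[EY]YEY]Y[EY]YEY]Y[[EY]YEY]Y[EY]YE


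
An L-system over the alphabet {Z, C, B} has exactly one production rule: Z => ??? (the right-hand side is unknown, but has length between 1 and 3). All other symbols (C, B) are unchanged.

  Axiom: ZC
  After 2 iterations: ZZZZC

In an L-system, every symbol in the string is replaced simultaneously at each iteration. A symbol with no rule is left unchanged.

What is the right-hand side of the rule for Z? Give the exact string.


Answer: ZZ

Derivation:
Trying Z => ZZ:
  Step 0: ZC
  Step 1: ZZC
  Step 2: ZZZZC
Matches the given result.


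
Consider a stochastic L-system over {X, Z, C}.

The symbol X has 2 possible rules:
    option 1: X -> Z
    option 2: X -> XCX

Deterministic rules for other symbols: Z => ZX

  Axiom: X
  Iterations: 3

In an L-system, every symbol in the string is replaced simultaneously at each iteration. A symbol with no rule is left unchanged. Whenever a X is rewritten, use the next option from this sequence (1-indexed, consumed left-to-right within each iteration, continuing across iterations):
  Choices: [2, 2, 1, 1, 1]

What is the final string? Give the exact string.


Step 0: X
Step 1: XCX  (used choices [2])
Step 2: XCXCZ  (used choices [2, 1])
Step 3: ZCZCZX  (used choices [1, 1])

Answer: ZCZCZX


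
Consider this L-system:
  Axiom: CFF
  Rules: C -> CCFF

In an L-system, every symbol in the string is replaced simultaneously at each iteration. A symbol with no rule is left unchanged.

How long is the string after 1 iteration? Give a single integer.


Answer: 6

Derivation:
Step 0: length = 3
Step 1: length = 6


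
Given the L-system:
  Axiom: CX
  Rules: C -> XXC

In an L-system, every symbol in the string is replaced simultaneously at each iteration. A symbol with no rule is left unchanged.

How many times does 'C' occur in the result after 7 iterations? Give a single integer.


Answer: 1

Derivation:
Step 0: CX  (1 'C')
Step 1: XXCX  (1 'C')
Step 2: XXXXCX  (1 'C')
Step 3: XXXXXXCX  (1 'C')
Step 4: XXXXXXXXCX  (1 'C')
Step 5: XXXXXXXXXXCX  (1 'C')
Step 6: XXXXXXXXXXXXCX  (1 'C')
Step 7: XXXXXXXXXXXXXXCX  (1 'C')


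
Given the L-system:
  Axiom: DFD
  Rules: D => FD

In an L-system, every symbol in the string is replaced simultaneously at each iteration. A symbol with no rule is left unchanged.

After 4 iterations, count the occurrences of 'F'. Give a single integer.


Step 0: DFD  (1 'F')
Step 1: FDFFD  (3 'F')
Step 2: FFDFFFD  (5 'F')
Step 3: FFFDFFFFD  (7 'F')
Step 4: FFFFDFFFFFD  (9 'F')

Answer: 9


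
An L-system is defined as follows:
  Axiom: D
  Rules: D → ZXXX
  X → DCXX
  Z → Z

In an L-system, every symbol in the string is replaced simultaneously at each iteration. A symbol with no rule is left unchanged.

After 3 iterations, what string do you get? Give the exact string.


Step 0: D
Step 1: ZXXX
Step 2: ZDCXXDCXXDCXX
Step 3: ZZXXXCDCXXDCXXZXXXCDCXXDCXXZXXXCDCXXDCXX

Answer: ZZXXXCDCXXDCXXZXXXCDCXXDCXXZXXXCDCXXDCXX


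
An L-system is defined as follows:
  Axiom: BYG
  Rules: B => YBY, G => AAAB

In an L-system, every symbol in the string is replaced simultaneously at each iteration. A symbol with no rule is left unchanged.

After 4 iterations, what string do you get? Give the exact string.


Answer: YYYYBYYYYYAAAYYYBYYY

Derivation:
Step 0: BYG
Step 1: YBYYAAAB
Step 2: YYBYYYAAAYBY
Step 3: YYYBYYYYAAAYYBYY
Step 4: YYYYBYYYYYAAAYYYBYYY


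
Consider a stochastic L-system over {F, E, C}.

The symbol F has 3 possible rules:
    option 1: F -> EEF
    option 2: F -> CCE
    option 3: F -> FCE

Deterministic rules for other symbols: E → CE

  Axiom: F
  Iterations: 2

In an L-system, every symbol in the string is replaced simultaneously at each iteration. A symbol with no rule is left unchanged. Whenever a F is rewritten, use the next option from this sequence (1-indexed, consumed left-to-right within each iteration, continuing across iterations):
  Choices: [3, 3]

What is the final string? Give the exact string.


Step 0: F
Step 1: FCE  (used choices [3])
Step 2: FCECCE  (used choices [3])

Answer: FCECCE


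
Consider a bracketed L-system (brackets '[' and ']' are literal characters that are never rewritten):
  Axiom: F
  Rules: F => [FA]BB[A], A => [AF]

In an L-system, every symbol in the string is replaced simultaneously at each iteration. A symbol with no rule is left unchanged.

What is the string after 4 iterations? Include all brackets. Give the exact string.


Step 0: F
Step 1: [FA]BB[A]
Step 2: [[FA]BB[A][AF]]BB[[AF]]
Step 3: [[[FA]BB[A][AF]]BB[[AF]][[AF][FA]BB[A]]]BB[[[AF][FA]BB[A]]]
Step 4: [[[[FA]BB[A][AF]]BB[[AF]][[AF][FA]BB[A]]]BB[[[AF][FA]BB[A]]][[[AF][FA]BB[A]][[FA]BB[A][AF]]BB[[AF]]]]BB[[[[AF][FA]BB[A]][[FA]BB[A][AF]]BB[[AF]]]]

Answer: [[[[FA]BB[A][AF]]BB[[AF]][[AF][FA]BB[A]]]BB[[[AF][FA]BB[A]]][[[AF][FA]BB[A]][[FA]BB[A][AF]]BB[[AF]]]]BB[[[[AF][FA]BB[A]][[FA]BB[A][AF]]BB[[AF]]]]


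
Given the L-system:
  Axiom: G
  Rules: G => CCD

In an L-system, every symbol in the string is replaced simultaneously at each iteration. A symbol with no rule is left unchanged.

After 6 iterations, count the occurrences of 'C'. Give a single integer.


Answer: 2

Derivation:
Step 0: G  (0 'C')
Step 1: CCD  (2 'C')
Step 2: CCD  (2 'C')
Step 3: CCD  (2 'C')
Step 4: CCD  (2 'C')
Step 5: CCD  (2 'C')
Step 6: CCD  (2 'C')


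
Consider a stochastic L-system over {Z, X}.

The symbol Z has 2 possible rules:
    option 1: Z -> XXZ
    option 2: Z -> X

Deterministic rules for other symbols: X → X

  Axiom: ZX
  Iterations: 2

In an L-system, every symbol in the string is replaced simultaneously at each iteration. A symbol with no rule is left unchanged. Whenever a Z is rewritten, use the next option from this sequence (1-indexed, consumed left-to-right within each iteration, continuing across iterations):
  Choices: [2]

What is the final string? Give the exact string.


Answer: XX

Derivation:
Step 0: ZX
Step 1: XX  (used choices [2])
Step 2: XX  (used choices [])


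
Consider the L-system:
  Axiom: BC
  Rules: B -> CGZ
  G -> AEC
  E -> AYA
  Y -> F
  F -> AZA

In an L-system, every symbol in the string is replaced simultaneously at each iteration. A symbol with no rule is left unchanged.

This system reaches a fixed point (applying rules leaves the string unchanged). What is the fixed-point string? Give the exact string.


Answer: CAAAZAACZC

Derivation:
Step 0: BC
Step 1: CGZC
Step 2: CAECZC
Step 3: CAAYACZC
Step 4: CAAFACZC
Step 5: CAAAZAACZC
Step 6: CAAAZAACZC  (unchanged — fixed point at step 5)


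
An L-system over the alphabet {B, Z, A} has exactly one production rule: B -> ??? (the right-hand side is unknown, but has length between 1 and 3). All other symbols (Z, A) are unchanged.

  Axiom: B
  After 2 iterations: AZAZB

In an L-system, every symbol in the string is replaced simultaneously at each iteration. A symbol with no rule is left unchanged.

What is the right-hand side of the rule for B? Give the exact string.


Answer: AZB

Derivation:
Trying B -> AZB:
  Step 0: B
  Step 1: AZB
  Step 2: AZAZB
Matches the given result.


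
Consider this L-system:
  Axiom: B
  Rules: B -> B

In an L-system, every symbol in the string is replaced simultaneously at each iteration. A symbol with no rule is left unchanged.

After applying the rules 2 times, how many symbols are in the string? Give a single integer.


Step 0: length = 1
Step 1: length = 1
Step 2: length = 1

Answer: 1


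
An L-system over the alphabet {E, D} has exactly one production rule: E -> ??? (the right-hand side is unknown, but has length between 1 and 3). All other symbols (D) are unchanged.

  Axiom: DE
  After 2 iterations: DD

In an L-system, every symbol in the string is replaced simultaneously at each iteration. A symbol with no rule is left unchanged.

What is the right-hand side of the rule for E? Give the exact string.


Answer: D

Derivation:
Trying E -> D:
  Step 0: DE
  Step 1: DD
  Step 2: DD
Matches the given result.


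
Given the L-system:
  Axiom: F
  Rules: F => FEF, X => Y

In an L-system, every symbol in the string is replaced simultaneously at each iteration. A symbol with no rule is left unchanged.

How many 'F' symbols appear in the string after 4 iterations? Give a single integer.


Step 0: F  (1 'F')
Step 1: FEF  (2 'F')
Step 2: FEFEFEF  (4 'F')
Step 3: FEFEFEFEFEFEFEF  (8 'F')
Step 4: FEFEFEFEFEFEFEFEFEFEFEFEFEFEFEF  (16 'F')

Answer: 16


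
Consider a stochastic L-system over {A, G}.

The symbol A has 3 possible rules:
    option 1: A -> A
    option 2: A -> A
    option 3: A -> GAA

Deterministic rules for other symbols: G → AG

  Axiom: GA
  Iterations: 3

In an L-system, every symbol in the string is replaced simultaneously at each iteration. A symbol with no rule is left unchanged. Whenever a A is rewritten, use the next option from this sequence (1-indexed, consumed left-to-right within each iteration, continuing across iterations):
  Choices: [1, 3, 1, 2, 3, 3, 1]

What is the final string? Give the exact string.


Step 0: GA
Step 1: AGA  (used choices [1])
Step 2: GAAAGA  (used choices [3, 1])
Step 3: AGAGAAGAAAGA  (used choices [2, 3, 3, 1])

Answer: AGAGAAGAAAGA


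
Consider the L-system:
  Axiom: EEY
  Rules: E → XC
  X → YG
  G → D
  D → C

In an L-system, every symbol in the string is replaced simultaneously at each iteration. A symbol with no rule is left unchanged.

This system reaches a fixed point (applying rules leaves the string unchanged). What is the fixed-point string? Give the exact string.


Step 0: EEY
Step 1: XCXCY
Step 2: YGCYGCY
Step 3: YDCYDCY
Step 4: YCCYCCY
Step 5: YCCYCCY  (unchanged — fixed point at step 4)

Answer: YCCYCCY


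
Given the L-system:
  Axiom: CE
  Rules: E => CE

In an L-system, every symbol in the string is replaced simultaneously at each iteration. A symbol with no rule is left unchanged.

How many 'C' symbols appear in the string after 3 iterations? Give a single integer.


Answer: 4

Derivation:
Step 0: CE  (1 'C')
Step 1: CCE  (2 'C')
Step 2: CCCE  (3 'C')
Step 3: CCCCE  (4 'C')


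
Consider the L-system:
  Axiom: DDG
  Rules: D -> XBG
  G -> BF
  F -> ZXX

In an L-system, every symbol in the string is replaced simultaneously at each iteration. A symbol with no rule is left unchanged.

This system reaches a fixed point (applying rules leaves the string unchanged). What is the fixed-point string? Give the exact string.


Step 0: DDG
Step 1: XBGXBGBF
Step 2: XBBFXBBFBZXX
Step 3: XBBZXXXBBZXXBZXX
Step 4: XBBZXXXBBZXXBZXX  (unchanged — fixed point at step 3)

Answer: XBBZXXXBBZXXBZXX


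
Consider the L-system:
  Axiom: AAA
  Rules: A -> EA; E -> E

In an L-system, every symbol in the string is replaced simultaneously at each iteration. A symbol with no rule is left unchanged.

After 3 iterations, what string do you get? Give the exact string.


Answer: EEEAEEEAEEEA

Derivation:
Step 0: AAA
Step 1: EAEAEA
Step 2: EEAEEAEEA
Step 3: EEEAEEEAEEEA


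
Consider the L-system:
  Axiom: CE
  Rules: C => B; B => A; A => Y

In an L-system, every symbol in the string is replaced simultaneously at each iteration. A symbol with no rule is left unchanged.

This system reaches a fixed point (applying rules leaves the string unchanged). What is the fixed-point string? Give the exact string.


Answer: YE

Derivation:
Step 0: CE
Step 1: BE
Step 2: AE
Step 3: YE
Step 4: YE  (unchanged — fixed point at step 3)


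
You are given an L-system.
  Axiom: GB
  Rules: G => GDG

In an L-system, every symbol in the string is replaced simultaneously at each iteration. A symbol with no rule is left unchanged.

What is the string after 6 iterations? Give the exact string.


Answer: GDGDGDGDGDGDGDGDGDGDGDGDGDGDGDGDGDGDGDGDGDGDGDGDGDGDGDGDGDGDGDGDGDGDGDGDGDGDGDGDGDGDGDGDGDGDGDGDGDGDGDGDGDGDGDGDGDGDGDGDGDGDGDGB

Derivation:
Step 0: GB
Step 1: GDGB
Step 2: GDGDGDGB
Step 3: GDGDGDGDGDGDGDGB
Step 4: GDGDGDGDGDGDGDGDGDGDGDGDGDGDGDGB
Step 5: GDGDGDGDGDGDGDGDGDGDGDGDGDGDGDGDGDGDGDGDGDGDGDGDGDGDGDGDGDGDGDGB
Step 6: GDGDGDGDGDGDGDGDGDGDGDGDGDGDGDGDGDGDGDGDGDGDGDGDGDGDGDGDGDGDGDGDGDGDGDGDGDGDGDGDGDGDGDGDGDGDGDGDGDGDGDGDGDGDGDGDGDGDGDGDGDGDGDGB


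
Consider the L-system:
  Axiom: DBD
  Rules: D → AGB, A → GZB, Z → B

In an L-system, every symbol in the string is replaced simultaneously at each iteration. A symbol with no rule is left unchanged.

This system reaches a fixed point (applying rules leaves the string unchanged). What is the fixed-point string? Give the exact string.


Step 0: DBD
Step 1: AGBBAGB
Step 2: GZBGBBGZBGB
Step 3: GBBGBBGBBGB
Step 4: GBBGBBGBBGB  (unchanged — fixed point at step 3)

Answer: GBBGBBGBBGB


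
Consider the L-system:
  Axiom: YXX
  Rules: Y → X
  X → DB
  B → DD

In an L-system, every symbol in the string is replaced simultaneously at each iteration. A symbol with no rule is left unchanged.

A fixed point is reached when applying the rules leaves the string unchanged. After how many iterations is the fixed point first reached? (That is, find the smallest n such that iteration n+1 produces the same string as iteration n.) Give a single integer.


Answer: 3

Derivation:
Step 0: YXX
Step 1: XDBDB
Step 2: DBDDDDDD
Step 3: DDDDDDDDD
Step 4: DDDDDDDDD  (unchanged — fixed point at step 3)


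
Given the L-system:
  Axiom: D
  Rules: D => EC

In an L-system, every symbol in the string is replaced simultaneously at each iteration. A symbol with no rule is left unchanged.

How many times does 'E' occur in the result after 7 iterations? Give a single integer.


Step 0: D  (0 'E')
Step 1: EC  (1 'E')
Step 2: EC  (1 'E')
Step 3: EC  (1 'E')
Step 4: EC  (1 'E')
Step 5: EC  (1 'E')
Step 6: EC  (1 'E')
Step 7: EC  (1 'E')

Answer: 1


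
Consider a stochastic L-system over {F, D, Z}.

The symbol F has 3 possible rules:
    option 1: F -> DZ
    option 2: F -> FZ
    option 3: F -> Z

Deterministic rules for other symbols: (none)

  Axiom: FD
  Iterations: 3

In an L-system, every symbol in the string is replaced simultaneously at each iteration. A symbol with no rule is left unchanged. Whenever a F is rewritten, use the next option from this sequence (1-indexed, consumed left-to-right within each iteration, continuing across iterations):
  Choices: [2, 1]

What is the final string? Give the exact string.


Answer: DZZD

Derivation:
Step 0: FD
Step 1: FZD  (used choices [2])
Step 2: DZZD  (used choices [1])
Step 3: DZZD  (used choices [])


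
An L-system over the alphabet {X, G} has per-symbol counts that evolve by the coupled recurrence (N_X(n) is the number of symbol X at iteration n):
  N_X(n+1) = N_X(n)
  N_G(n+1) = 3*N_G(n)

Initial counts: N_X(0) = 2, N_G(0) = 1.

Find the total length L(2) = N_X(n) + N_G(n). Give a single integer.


Step 0: N_X=2, N_G=1, L=3
Step 1: N_X=2, N_G=3, L=5
Step 2: N_X=2, N_G=9, L=11

Answer: 11


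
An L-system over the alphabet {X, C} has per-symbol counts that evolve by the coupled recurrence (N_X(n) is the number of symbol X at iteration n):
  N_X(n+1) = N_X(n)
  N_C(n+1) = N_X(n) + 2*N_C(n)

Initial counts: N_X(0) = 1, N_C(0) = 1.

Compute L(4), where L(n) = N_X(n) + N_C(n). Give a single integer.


Answer: 32

Derivation:
Step 0: N_X=1, N_C=1, L=2
Step 1: N_X=1, N_C=3, L=4
Step 2: N_X=1, N_C=7, L=8
Step 3: N_X=1, N_C=15, L=16
Step 4: N_X=1, N_C=31, L=32


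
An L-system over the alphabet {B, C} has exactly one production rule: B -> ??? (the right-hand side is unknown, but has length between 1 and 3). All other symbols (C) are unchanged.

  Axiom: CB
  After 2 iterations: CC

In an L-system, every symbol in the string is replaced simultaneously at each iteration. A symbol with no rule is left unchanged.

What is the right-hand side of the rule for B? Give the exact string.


Answer: C

Derivation:
Trying B -> C:
  Step 0: CB
  Step 1: CC
  Step 2: CC
Matches the given result.


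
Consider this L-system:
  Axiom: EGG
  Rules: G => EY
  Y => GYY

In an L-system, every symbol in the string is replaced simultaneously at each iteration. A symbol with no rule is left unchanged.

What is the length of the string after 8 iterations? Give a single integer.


Answer: 1395

Derivation:
Step 0: length = 3
Step 1: length = 5
Step 2: length = 9
Step 3: length = 19
Step 4: length = 43
Step 5: length = 101
Step 6: length = 241
Step 7: length = 579
Step 8: length = 1395


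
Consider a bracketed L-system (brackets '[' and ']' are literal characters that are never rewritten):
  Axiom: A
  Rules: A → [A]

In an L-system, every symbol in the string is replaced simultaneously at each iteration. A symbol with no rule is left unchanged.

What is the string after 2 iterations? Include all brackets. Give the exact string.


Step 0: A
Step 1: [A]
Step 2: [[A]]

Answer: [[A]]


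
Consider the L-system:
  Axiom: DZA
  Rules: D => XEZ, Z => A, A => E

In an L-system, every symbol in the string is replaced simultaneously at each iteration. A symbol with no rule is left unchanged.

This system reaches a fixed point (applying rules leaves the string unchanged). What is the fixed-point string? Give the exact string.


Answer: XEEEE

Derivation:
Step 0: DZA
Step 1: XEZAE
Step 2: XEAEE
Step 3: XEEEE
Step 4: XEEEE  (unchanged — fixed point at step 3)


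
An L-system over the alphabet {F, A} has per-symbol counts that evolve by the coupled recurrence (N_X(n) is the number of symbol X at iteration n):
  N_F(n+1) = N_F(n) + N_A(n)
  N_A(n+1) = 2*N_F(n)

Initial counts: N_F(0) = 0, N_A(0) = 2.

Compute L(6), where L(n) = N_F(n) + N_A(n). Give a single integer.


Step 0: N_F=0, N_A=2, L=2
Step 1: N_F=2, N_A=0, L=2
Step 2: N_F=2, N_A=4, L=6
Step 3: N_F=6, N_A=4, L=10
Step 4: N_F=10, N_A=12, L=22
Step 5: N_F=22, N_A=20, L=42
Step 6: N_F=42, N_A=44, L=86

Answer: 86


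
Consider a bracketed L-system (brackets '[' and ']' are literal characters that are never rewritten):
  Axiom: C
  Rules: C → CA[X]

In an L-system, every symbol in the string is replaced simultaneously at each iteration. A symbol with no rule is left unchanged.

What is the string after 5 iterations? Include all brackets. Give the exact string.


Step 0: C
Step 1: CA[X]
Step 2: CA[X]A[X]
Step 3: CA[X]A[X]A[X]
Step 4: CA[X]A[X]A[X]A[X]
Step 5: CA[X]A[X]A[X]A[X]A[X]

Answer: CA[X]A[X]A[X]A[X]A[X]


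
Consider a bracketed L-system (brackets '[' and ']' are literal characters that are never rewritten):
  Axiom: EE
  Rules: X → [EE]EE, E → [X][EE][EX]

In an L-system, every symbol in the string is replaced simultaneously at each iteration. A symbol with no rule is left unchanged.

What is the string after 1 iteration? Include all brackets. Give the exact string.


Answer: [X][EE][EX][X][EE][EX]

Derivation:
Step 0: EE
Step 1: [X][EE][EX][X][EE][EX]


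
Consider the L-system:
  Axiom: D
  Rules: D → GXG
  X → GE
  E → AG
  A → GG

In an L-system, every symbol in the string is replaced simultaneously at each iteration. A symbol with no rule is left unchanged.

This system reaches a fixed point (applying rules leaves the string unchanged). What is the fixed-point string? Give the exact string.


Step 0: D
Step 1: GXG
Step 2: GGEG
Step 3: GGAGG
Step 4: GGGGGG
Step 5: GGGGGG  (unchanged — fixed point at step 4)

Answer: GGGGGG


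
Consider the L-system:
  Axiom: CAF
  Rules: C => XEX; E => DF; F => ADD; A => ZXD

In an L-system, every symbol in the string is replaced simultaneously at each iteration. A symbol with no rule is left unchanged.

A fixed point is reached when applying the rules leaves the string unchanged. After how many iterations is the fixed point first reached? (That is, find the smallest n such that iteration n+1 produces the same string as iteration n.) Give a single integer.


Answer: 4

Derivation:
Step 0: CAF
Step 1: XEXZXDADD
Step 2: XDFXZXDZXDDD
Step 3: XDADDXZXDZXDDD
Step 4: XDZXDDDXZXDZXDDD
Step 5: XDZXDDDXZXDZXDDD  (unchanged — fixed point at step 4)


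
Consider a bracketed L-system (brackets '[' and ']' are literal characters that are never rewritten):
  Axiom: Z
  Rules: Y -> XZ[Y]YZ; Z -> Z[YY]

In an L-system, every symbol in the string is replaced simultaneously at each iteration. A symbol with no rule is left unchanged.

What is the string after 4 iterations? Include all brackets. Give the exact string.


Answer: Z[YY][XZ[Y]YZXZ[Y]YZ][XZ[YY][XZ[Y]YZ]XZ[Y]YZZ[YY]XZ[YY][XZ[Y]YZ]XZ[Y]YZZ[YY]][XZ[YY][XZ[Y]YZXZ[Y]YZ][XZ[YY][XZ[Y]YZ]XZ[Y]YZZ[YY]]XZ[YY][XZ[Y]YZ]XZ[Y]YZZ[YY]Z[YY][XZ[Y]YZXZ[Y]YZ]XZ[YY][XZ[Y]YZXZ[Y]YZ][XZ[YY][XZ[Y]YZ]XZ[Y]YZZ[YY]]XZ[YY][XZ[Y]YZ]XZ[Y]YZZ[YY]Z[YY][XZ[Y]YZXZ[Y]YZ]]

Derivation:
Step 0: Z
Step 1: Z[YY]
Step 2: Z[YY][XZ[Y]YZXZ[Y]YZ]
Step 3: Z[YY][XZ[Y]YZXZ[Y]YZ][XZ[YY][XZ[Y]YZ]XZ[Y]YZZ[YY]XZ[YY][XZ[Y]YZ]XZ[Y]YZZ[YY]]
Step 4: Z[YY][XZ[Y]YZXZ[Y]YZ][XZ[YY][XZ[Y]YZ]XZ[Y]YZZ[YY]XZ[YY][XZ[Y]YZ]XZ[Y]YZZ[YY]][XZ[YY][XZ[Y]YZXZ[Y]YZ][XZ[YY][XZ[Y]YZ]XZ[Y]YZZ[YY]]XZ[YY][XZ[Y]YZ]XZ[Y]YZZ[YY]Z[YY][XZ[Y]YZXZ[Y]YZ]XZ[YY][XZ[Y]YZXZ[Y]YZ][XZ[YY][XZ[Y]YZ]XZ[Y]YZZ[YY]]XZ[YY][XZ[Y]YZ]XZ[Y]YZZ[YY]Z[YY][XZ[Y]YZXZ[Y]YZ]]


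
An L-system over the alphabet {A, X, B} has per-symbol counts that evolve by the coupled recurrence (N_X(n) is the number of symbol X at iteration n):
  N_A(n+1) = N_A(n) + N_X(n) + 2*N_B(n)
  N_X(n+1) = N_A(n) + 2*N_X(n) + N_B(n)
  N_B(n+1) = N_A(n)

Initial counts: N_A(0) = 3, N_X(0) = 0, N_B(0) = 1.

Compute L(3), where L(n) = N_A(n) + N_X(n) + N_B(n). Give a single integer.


Answer: 108

Derivation:
Step 0: N_A=3, N_X=0, N_B=1, L=4
Step 1: N_A=5, N_X=4, N_B=3, L=12
Step 2: N_A=15, N_X=16, N_B=5, L=36
Step 3: N_A=41, N_X=52, N_B=15, L=108


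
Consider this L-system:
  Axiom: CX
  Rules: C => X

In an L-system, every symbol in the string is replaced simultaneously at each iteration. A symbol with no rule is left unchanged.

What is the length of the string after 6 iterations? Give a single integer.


Step 0: length = 2
Step 1: length = 2
Step 2: length = 2
Step 3: length = 2
Step 4: length = 2
Step 5: length = 2
Step 6: length = 2

Answer: 2


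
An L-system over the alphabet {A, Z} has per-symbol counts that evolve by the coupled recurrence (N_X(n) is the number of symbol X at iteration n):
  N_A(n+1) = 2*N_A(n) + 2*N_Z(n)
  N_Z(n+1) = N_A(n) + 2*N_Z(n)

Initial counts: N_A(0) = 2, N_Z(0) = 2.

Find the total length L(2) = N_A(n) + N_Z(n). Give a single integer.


Step 0: N_A=2, N_Z=2, L=4
Step 1: N_A=8, N_Z=6, L=14
Step 2: N_A=28, N_Z=20, L=48

Answer: 48


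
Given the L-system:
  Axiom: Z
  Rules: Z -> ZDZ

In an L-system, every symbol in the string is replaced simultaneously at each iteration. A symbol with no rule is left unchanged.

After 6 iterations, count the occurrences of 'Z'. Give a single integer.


Step 0: Z  (1 'Z')
Step 1: ZDZ  (2 'Z')
Step 2: ZDZDZDZ  (4 'Z')
Step 3: ZDZDZDZDZDZDZDZ  (8 'Z')
Step 4: ZDZDZDZDZDZDZDZDZDZDZDZDZDZDZDZ  (16 'Z')
Step 5: ZDZDZDZDZDZDZDZDZDZDZDZDZDZDZDZDZDZDZDZDZDZDZDZDZDZDZDZDZDZDZDZ  (32 'Z')
Step 6: ZDZDZDZDZDZDZDZDZDZDZDZDZDZDZDZDZDZDZDZDZDZDZDZDZDZDZDZDZDZDZDZDZDZDZDZDZDZDZDZDZDZDZDZDZDZDZDZDZDZDZDZDZDZDZDZDZDZDZDZDZDZDZDZ  (64 'Z')

Answer: 64


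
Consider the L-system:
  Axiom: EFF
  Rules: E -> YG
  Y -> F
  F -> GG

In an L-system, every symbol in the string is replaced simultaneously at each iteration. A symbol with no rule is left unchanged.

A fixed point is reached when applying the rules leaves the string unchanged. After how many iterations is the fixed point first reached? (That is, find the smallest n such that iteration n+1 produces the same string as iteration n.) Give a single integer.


Step 0: EFF
Step 1: YGGGGG
Step 2: FGGGGG
Step 3: GGGGGGG
Step 4: GGGGGGG  (unchanged — fixed point at step 3)

Answer: 3


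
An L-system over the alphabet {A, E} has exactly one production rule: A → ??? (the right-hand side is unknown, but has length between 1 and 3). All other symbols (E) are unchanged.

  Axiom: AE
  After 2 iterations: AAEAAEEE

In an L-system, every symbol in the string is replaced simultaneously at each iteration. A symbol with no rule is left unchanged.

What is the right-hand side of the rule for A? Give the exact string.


Answer: AAE

Derivation:
Trying A → AAE:
  Step 0: AE
  Step 1: AAEE
  Step 2: AAEAAEEE
Matches the given result.


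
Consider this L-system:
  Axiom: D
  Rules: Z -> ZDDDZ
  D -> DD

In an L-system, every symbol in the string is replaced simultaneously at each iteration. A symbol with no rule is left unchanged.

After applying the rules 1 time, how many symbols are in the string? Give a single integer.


Step 0: length = 1
Step 1: length = 2

Answer: 2


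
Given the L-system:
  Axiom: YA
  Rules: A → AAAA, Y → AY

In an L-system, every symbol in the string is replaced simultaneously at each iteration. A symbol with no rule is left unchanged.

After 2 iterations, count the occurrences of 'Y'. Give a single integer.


Step 0: YA  (1 'Y')
Step 1: AYAAAA  (1 'Y')
Step 2: AAAAAYAAAAAAAAAAAAAAAA  (1 'Y')

Answer: 1


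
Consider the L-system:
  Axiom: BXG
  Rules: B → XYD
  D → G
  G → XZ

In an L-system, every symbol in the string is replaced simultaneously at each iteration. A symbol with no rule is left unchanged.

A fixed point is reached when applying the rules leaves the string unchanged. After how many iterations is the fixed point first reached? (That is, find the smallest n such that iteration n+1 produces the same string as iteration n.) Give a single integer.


Answer: 3

Derivation:
Step 0: BXG
Step 1: XYDXXZ
Step 2: XYGXXZ
Step 3: XYXZXXZ
Step 4: XYXZXXZ  (unchanged — fixed point at step 3)


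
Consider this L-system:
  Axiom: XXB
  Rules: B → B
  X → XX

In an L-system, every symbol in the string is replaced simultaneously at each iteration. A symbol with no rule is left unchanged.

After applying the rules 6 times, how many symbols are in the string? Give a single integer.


Answer: 129

Derivation:
Step 0: length = 3
Step 1: length = 5
Step 2: length = 9
Step 3: length = 17
Step 4: length = 33
Step 5: length = 65
Step 6: length = 129


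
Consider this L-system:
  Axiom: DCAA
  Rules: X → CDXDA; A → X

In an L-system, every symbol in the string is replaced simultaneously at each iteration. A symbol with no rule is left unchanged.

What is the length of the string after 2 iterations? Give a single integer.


Answer: 12

Derivation:
Step 0: length = 4
Step 1: length = 4
Step 2: length = 12


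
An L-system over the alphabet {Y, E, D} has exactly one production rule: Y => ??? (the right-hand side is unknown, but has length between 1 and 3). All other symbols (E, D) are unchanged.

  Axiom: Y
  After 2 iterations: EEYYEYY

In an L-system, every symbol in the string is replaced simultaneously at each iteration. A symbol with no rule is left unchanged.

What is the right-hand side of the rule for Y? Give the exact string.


Trying Y => EYY:
  Step 0: Y
  Step 1: EYY
  Step 2: EEYYEYY
Matches the given result.

Answer: EYY


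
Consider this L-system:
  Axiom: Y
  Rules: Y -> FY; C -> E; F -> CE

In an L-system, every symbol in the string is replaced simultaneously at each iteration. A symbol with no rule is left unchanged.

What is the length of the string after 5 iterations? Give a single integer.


Step 0: length = 1
Step 1: length = 2
Step 2: length = 4
Step 3: length = 6
Step 4: length = 8
Step 5: length = 10

Answer: 10


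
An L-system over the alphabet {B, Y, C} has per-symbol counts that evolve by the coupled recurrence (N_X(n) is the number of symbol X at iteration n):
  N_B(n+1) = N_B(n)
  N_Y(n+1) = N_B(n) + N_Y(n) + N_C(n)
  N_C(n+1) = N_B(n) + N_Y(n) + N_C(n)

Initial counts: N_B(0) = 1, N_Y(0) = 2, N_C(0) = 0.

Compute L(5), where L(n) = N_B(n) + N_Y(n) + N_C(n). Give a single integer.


Step 0: N_B=1, N_Y=2, N_C=0, L=3
Step 1: N_B=1, N_Y=3, N_C=3, L=7
Step 2: N_B=1, N_Y=7, N_C=7, L=15
Step 3: N_B=1, N_Y=15, N_C=15, L=31
Step 4: N_B=1, N_Y=31, N_C=31, L=63
Step 5: N_B=1, N_Y=63, N_C=63, L=127

Answer: 127


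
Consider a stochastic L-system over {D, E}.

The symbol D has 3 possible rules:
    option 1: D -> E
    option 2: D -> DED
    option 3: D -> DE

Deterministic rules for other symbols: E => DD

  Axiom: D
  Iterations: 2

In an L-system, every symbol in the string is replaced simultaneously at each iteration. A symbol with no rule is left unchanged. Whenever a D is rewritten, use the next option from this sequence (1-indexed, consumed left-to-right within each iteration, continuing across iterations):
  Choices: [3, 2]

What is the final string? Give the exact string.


Answer: DEDDD

Derivation:
Step 0: D
Step 1: DE  (used choices [3])
Step 2: DEDDD  (used choices [2])


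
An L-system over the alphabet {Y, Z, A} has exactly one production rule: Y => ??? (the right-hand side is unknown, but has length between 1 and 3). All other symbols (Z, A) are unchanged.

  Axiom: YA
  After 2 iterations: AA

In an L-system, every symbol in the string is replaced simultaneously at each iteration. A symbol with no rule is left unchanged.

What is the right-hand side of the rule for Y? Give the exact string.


Trying Y => A:
  Step 0: YA
  Step 1: AA
  Step 2: AA
Matches the given result.

Answer: A


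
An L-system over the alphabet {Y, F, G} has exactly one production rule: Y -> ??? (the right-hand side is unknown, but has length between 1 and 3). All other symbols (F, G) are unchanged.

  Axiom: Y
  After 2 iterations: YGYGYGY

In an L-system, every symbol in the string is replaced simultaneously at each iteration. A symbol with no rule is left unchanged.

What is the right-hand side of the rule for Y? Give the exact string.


Trying Y -> YGY:
  Step 0: Y
  Step 1: YGY
  Step 2: YGYGYGY
Matches the given result.

Answer: YGY


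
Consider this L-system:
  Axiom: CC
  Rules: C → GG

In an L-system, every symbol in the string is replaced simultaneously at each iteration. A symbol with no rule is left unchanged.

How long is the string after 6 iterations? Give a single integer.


Step 0: length = 2
Step 1: length = 4
Step 2: length = 4
Step 3: length = 4
Step 4: length = 4
Step 5: length = 4
Step 6: length = 4

Answer: 4


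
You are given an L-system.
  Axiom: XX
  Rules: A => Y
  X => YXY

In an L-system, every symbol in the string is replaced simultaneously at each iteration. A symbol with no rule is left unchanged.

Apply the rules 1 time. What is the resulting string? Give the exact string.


Answer: YXYYXY

Derivation:
Step 0: XX
Step 1: YXYYXY


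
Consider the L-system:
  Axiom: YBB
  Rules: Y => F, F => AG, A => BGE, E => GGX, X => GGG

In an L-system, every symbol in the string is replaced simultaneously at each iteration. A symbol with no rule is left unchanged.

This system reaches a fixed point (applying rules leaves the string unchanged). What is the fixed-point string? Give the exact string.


Answer: BGGGGGGGBB

Derivation:
Step 0: YBB
Step 1: FBB
Step 2: AGBB
Step 3: BGEGBB
Step 4: BGGGXGBB
Step 5: BGGGGGGGBB
Step 6: BGGGGGGGBB  (unchanged — fixed point at step 5)


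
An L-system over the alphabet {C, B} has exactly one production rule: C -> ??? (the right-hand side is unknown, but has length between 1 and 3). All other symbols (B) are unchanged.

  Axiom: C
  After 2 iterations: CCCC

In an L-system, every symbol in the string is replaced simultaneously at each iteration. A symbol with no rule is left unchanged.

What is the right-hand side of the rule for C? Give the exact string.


Trying C -> CC:
  Step 0: C
  Step 1: CC
  Step 2: CCCC
Matches the given result.

Answer: CC


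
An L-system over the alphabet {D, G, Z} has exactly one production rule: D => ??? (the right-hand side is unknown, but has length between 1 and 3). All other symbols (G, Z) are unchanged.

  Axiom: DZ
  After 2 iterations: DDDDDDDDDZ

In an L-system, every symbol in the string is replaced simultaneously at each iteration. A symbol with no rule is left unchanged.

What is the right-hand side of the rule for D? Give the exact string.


Answer: DDD

Derivation:
Trying D => DDD:
  Step 0: DZ
  Step 1: DDDZ
  Step 2: DDDDDDDDDZ
Matches the given result.


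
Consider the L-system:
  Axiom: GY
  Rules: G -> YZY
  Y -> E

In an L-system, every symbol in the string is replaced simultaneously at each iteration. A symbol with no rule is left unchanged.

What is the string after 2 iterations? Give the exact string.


Step 0: GY
Step 1: YZYE
Step 2: EZEE

Answer: EZEE


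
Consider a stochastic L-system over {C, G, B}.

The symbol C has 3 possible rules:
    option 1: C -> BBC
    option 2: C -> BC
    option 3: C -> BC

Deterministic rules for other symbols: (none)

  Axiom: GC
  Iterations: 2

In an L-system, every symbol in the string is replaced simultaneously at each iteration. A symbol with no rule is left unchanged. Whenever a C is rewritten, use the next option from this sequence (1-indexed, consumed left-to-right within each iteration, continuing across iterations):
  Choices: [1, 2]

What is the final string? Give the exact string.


Step 0: GC
Step 1: GBBC  (used choices [1])
Step 2: GBBBC  (used choices [2])

Answer: GBBBC


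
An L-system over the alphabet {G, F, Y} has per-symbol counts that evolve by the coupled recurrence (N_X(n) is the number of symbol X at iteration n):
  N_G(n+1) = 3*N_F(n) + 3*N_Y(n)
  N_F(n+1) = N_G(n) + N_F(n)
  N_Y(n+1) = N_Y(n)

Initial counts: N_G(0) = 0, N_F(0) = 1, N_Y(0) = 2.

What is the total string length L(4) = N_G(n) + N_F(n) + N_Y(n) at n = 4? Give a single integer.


Answer: 120

Derivation:
Step 0: N_G=0, N_F=1, N_Y=2, L=3
Step 1: N_G=9, N_F=1, N_Y=2, L=12
Step 2: N_G=9, N_F=10, N_Y=2, L=21
Step 3: N_G=36, N_F=19, N_Y=2, L=57
Step 4: N_G=63, N_F=55, N_Y=2, L=120


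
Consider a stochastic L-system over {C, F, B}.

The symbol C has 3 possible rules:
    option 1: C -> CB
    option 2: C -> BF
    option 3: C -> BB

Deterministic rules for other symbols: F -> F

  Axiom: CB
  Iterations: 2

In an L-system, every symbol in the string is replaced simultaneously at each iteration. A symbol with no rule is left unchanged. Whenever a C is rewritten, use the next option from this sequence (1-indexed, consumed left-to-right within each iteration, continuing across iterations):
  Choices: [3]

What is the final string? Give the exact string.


Answer: BBB

Derivation:
Step 0: CB
Step 1: BBB  (used choices [3])
Step 2: BBB  (used choices [])
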